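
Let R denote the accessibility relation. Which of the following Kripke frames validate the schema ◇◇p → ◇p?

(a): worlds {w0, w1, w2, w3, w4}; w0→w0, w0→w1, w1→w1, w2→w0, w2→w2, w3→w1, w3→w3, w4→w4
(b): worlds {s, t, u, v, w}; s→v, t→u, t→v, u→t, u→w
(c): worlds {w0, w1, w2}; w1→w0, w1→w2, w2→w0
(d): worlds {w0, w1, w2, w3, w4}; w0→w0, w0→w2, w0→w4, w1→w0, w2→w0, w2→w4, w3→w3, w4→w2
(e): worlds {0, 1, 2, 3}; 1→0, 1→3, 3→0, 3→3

Frame correspondent (Sahlqvist): ∀x ∀y ∀z (Rxy ∧ Ryz → Rxz) — i.e. transitivity.
(a): fails — Rw2w0 and Rw0w1 but not Rw2w1.
(b): fails — Rut and Rtv but not Ruv.
(c): holds.
(d): fails — Rw1w0 and Rw0w4 but not Rw1w4.
(e): holds.
Valid on: (c), (e).

(c), (e)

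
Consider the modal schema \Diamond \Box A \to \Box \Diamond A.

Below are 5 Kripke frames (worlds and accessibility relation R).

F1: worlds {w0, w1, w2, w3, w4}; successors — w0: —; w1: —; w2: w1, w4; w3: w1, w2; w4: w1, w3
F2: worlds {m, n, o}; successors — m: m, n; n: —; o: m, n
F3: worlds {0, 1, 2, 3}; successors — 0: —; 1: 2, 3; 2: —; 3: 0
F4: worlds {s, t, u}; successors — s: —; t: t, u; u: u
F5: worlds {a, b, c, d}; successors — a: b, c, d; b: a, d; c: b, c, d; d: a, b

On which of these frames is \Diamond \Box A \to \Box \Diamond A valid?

F4, F5

The schema corresponds to convergence: \forall x \forall y \forall z (Rxy \wedge Rxz \to \exists w (Ryw \wedge Rzw)).
F1: fails — Rw2w4 and Rw2w1 but w4 and w1 have no common successor.
F2: fails — Rmn and Rmn but n and n have no common successor.
F3: fails — R12 and R12 but 2 and 2 have no common successor.
F4: holds.
F5: holds.
Valid on: F4, F5.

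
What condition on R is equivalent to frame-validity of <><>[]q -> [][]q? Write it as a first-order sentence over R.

This is a Sahlqvist (Geach-type) schema ◇^2□^1q → □^2◇^0q.
First-order correspondent: forall x forall y forall z ((x R^2 y & x R^2 z) -> exists w (yRw & z = w)).

forall x forall y forall z ((x R^2 y & x R^2 z) -> exists w (yRw & z = w))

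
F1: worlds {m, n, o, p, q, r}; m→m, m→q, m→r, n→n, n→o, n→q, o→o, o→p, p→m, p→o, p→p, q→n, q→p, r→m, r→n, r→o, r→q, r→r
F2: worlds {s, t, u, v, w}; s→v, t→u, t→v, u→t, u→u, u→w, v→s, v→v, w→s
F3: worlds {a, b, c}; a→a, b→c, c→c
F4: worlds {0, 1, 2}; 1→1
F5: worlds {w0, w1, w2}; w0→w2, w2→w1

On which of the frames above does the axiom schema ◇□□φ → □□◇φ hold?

This is the axiom for a generalized confluence (Geach) condition; its first-order frame correspondent is ∀x ∀y ∀z ((xRy ∧ xR²z) → ∃w (yR²w ∧ zRw)).
F1: condition met.
F2: fails — tRv, tR²u but no w* with vR²w* and uRw*.
F3: condition met.
F4: condition met.
F5: fails — w0Rw2, w0R²w1 but no w with w2R²w and w1Rw.
Valid on: F1, F3, F4.

F1, F3, F4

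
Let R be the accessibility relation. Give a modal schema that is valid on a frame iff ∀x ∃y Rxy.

□s → ◇s

A defining formula is □s → ◇s (the D axiom).
Suppose □s→◇s is valid. At any x set V(s)=W. Then □s at x, so ◇s at x, so x has a successor.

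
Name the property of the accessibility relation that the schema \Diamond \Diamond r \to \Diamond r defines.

Replacing r by ¬r and contraposing gives the equivalent schema □r → □□r.
Suppose □r→□□r is valid. Take Rxy, Ryz and set V(r)={w : Rxw}. Then □r at x, so □□r at x, so □r at y, so r at z, i.e. Rxz.
Conversely, any frame satisfying \forall x \forall y \forall z (Rxy \wedge Ryz \to Rxz) validates the schema.
Frame condition: \forall x \forall y \forall z (Rxy \wedge Ryz \to Rxz).

transitivity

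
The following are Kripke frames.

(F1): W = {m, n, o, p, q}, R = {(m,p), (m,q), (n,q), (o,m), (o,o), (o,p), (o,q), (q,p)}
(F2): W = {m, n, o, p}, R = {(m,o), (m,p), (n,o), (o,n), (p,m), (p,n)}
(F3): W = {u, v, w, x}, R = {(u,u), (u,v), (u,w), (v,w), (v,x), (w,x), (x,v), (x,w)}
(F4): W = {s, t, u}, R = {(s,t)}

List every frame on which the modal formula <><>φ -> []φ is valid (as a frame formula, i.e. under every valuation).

(F4)

Frame correspondent (Sahlqvist): forall x forall y forall z ((x R^2 y & xRz) -> exists w (y = w & z = w)) — i.e. a generalized confluence (Geach) condition.
(F1): fails — mR²p, mRq but p ≠ q.
(F2): fails — mR²m, mRo but m ≠ o.
(F3): fails — uR²u, uRv but u ≠ v.
(F4): ✓.
Valid on: (F4).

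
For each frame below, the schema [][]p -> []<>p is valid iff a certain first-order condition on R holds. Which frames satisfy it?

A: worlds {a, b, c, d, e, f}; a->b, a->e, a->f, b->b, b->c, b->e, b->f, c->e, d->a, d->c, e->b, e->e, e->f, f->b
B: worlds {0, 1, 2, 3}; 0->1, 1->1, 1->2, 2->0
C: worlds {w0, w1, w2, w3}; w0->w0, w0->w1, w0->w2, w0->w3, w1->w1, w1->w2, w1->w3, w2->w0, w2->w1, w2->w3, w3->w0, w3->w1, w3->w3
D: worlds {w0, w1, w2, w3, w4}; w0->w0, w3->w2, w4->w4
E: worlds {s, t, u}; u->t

A, B, C

Frame correspondent (Sahlqvist): forall x forall z (xRz -> exists w (x R^2 w & zRw)) — i.e. a generalized confluence (Geach) condition.
A: condition met.
B: condition met.
C: condition met.
D: fails — w3Rw2 but no w with w3R²w and w2Rw.
E: fails — uRt but no w with uR²w and tRw.
Valid on: A, B, C.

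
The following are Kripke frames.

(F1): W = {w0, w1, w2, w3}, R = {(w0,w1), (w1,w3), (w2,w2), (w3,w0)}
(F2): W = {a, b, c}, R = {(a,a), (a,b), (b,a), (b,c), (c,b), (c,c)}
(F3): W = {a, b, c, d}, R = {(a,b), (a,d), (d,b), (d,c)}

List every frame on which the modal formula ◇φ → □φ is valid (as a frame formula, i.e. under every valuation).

The schema corresponds to partial functionality: ∀x ∀y ∀z (Rxy ∧ Rxz → y = z).
(F1): condition met.
(F2): fails — a sees both a and b.
(F3): fails — a sees both b and d.
Valid on: (F1).

(F1)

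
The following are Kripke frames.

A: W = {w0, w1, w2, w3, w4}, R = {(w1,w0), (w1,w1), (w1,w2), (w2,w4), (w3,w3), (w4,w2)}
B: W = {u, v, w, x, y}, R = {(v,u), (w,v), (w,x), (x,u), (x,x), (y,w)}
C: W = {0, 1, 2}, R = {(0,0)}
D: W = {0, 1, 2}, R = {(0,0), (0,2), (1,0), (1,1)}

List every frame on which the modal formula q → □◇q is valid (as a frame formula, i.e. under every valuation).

Frame correspondent (Sahlqvist): ∀x ∀y (Rxy → Ryx) — i.e. symmetry.
A: fails — Rw1w2 but not Rw2w1.
B: fails — Rwx but not Rxw.
C: ✓.
D: fails — R10 but not R01.

C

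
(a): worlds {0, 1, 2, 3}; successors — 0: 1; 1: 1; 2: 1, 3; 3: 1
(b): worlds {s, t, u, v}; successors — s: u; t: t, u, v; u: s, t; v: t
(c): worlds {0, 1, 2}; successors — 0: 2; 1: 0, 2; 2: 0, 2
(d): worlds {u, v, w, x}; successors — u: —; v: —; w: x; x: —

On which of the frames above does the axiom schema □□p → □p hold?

This is the axiom for density; its first-order frame correspondent is ∀x ∀y (Rxy → ∃z (Rxz ∧ Rzy)).
(a): fails — R23 but no z with R2z and Rz3.
(b): fails — Rus but no z with Ruz and Rzs.
(c): satisfies the condition.
(d): fails — Rwx but no z with Rwz and Rzx.

(c)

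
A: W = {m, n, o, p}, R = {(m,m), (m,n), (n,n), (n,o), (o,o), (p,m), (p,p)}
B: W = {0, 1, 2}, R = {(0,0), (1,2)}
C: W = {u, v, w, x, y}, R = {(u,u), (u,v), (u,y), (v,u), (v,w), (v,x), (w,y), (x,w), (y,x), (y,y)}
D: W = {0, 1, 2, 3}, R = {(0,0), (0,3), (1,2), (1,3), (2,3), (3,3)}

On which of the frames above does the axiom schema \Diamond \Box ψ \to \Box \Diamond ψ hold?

The schema corresponds to convergence: \forall x \forall y \forall z (Rxy \wedge Rxz \to \exists w (Ryw \wedge Rzw)).
A: holds.
B: fails — R12 and R12 but 2 and 2 have no common successor.
C: fails — Rvw and Rvx but w and x have no common successor.
D: holds.

A, D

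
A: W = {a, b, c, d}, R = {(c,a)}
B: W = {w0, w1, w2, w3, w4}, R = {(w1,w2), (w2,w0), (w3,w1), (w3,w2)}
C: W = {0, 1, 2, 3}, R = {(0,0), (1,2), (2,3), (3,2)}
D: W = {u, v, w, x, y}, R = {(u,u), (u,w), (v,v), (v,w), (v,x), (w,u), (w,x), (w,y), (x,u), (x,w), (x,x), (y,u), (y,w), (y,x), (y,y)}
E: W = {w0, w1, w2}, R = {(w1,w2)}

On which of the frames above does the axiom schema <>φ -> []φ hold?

This is the axiom for partial functionality; its first-order frame correspondent is forall x forall y forall z (Rxy & Rxz -> y = z).
A: condition met.
B: fails — w3 sees both w1 and w2.
C: condition met.
D: fails — u sees both u and w.
E: condition met.

A, C, E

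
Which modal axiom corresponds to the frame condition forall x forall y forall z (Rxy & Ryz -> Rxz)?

□r → □□r

This is transitivity; the standard corresponding axiom is 4: □r → □□r.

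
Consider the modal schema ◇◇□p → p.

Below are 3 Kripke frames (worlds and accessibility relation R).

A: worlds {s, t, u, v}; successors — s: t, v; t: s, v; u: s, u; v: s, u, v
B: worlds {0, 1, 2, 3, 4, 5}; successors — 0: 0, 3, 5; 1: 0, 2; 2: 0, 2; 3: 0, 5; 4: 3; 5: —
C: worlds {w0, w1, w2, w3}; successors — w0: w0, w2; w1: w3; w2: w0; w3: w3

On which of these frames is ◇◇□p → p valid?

The schema corresponds to a generalized confluence (Geach) condition: ∀x ∀y (xR²y → ∃w (yRw ∧ x = w)).
A: fails — sR²s but no w with sRw and s=w.
B: fails — 0R²5 but no w with 5Rw and 0=w.
C: fails — w1R²w3 but no w with w3Rw and w1=w.

none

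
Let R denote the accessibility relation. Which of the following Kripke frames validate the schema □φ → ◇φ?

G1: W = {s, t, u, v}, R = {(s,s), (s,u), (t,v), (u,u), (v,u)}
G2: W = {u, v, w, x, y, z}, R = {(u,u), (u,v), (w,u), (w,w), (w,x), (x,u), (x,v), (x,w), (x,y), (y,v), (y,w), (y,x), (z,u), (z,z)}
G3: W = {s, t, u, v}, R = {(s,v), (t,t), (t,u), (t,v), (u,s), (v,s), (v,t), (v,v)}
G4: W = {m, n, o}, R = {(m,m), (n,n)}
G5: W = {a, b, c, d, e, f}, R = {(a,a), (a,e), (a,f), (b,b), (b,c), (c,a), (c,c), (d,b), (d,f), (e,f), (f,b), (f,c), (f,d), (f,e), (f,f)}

The schema corresponds to seriality: ∀x ∃y Rxy.
G1: holds.
G2: fails — world v has no successor.
G3: holds.
G4: fails — world o has no successor.
G5: holds.
Valid on: G1, G3, G5.

G1, G3, G5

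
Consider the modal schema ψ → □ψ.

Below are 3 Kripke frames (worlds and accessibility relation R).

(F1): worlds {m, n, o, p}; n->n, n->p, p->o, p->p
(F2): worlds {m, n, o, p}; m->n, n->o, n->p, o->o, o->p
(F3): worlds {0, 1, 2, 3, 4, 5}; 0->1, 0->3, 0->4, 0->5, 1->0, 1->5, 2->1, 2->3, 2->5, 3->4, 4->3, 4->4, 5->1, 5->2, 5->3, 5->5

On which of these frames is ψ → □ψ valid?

none

Frame correspondent (Sahlqvist): ∀x ∀z (xRz → ∃w (x = w ∧ z = w)) — i.e. a generalized confluence (Geach) condition.
(F1): fails — nRp but n ≠ p.
(F2): fails — mRn but m ≠ n.
(F3): fails — 0R1 but 0 ≠ 1.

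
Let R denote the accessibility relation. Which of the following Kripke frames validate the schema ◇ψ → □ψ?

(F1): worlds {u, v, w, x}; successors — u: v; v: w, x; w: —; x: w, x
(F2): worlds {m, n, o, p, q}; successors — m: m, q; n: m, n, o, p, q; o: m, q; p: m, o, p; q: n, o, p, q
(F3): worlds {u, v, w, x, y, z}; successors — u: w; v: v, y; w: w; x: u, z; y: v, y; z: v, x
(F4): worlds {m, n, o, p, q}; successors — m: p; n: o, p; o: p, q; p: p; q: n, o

The schema corresponds to partial functionality: ∀x ∀y ∀z (Rxy ∧ Rxz → y = z).
(F1): fails — v sees both w and x.
(F2): fails — m sees both m and q.
(F3): fails — v sees both v and y.
(F4): fails — n sees both o and p.
Valid on no frame.

none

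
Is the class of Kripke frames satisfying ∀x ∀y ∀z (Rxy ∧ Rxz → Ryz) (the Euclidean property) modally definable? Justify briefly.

The condition is the Euclidean property. A defining modal formula is ◇q → □◇q.
Suppose ◇q→□◇q is valid. Take Rxy, Rxz and set V(q)={y}. Then ◇q at x, so □◇q at x, so ◇q at z, so some w with Rzw has q; w=y, i.e. Rzy. By symmetry of the argument, Ryz.

Definable; ◇q → □◇q defines it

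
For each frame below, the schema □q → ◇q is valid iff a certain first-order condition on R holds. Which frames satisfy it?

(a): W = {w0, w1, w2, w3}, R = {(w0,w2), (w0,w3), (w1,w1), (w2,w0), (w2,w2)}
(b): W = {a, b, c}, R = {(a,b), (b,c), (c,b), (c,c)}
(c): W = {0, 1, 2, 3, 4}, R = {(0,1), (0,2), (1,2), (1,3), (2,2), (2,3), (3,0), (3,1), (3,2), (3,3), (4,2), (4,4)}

Frame correspondent (Sahlqvist): ∀x ∃y Rxy — i.e. seriality.
(a): fails — world w3 has no successor.
(b): ✓.
(c): ✓.

(b), (c)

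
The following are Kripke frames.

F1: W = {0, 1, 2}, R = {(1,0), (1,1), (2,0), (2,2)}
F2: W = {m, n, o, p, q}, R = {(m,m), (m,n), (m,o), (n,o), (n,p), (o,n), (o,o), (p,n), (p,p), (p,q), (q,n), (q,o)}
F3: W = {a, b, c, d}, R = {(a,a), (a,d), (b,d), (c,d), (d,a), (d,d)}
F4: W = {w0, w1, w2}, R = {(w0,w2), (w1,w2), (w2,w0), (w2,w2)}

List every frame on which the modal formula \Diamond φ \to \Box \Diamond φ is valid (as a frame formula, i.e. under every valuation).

F3

This is the axiom for the Euclidean property; its first-order frame correspondent is \forall x \forall y \forall z (Rxy \wedge Rxz \to Ryz).
F1: fails — R10 and R10 but not R00.
F2: fails — Rmo and Rmm but not Rom.
F3: holds.
F4: fails — Rw2w0 and Rw2w0 but not Rw0w0.
Valid on: F3.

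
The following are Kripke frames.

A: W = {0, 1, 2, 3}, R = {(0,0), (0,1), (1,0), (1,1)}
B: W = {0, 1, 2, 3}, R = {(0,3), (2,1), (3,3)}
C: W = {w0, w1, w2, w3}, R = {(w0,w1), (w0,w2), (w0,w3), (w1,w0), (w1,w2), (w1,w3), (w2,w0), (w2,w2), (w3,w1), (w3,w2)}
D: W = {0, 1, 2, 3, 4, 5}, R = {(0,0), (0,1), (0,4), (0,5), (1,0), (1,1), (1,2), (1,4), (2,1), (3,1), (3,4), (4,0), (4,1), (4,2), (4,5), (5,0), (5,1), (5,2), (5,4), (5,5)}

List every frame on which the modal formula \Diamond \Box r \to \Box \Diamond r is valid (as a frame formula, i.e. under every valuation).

A, C, D

This is the axiom for convergence; its first-order frame correspondent is \forall x \forall y \forall z (Rxy \wedge Rxz \to \exists w (Ryw \wedge Rzw)).
A: holds.
B: fails — R21 and R21 but 1 and 1 have no common successor.
C: holds.
D: holds.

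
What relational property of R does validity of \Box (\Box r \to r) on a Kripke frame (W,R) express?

Suppose □(□r→r) is valid. Take Rxy and set V(r)={w : Ryw}. Then at y, □r holds; since □(□r→r) at x, □r→r at y, so r at y, i.e. Ryy.
Conversely, any frame satisfying \forall x \forall y (Rxy \to Ryy) validates the schema.
So the correspondent is shift-reflexivity.

shift-reflexivity: \forall x \forall y (Rxy \to Ryy)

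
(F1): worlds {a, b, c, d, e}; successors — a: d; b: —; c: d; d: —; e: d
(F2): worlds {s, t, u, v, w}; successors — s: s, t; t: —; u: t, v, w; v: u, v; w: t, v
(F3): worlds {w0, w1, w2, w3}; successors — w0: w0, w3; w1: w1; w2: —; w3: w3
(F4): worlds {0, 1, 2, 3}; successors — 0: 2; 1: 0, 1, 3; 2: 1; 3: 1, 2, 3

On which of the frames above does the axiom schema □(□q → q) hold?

(F3)

This is the axiom for shift-reflexivity; its first-order frame correspondent is ∀x ∀y (Rxy → Ryy).
(F1): fails — Rad but not Rdd.
(F2): fails — Rwt but not Rtt.
(F3): satisfies the condition.
(F4): fails — R10 but not R00.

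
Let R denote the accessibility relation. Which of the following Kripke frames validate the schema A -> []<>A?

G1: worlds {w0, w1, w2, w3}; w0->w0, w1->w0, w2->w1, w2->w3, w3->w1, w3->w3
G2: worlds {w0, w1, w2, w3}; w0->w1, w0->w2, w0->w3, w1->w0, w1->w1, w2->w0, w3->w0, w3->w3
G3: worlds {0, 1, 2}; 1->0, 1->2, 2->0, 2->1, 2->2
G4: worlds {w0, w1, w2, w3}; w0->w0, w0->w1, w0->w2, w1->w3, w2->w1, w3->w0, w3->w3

This is the axiom for symmetry; its first-order frame correspondent is forall x forall y (Rxy -> Ryx).
G1: fails — Rw1w0 but not Rw0w1.
G2: holds.
G3: fails — R10 but not R01.
G4: fails — Rw1w3 but not Rw3w1.
Valid on: G2.

G2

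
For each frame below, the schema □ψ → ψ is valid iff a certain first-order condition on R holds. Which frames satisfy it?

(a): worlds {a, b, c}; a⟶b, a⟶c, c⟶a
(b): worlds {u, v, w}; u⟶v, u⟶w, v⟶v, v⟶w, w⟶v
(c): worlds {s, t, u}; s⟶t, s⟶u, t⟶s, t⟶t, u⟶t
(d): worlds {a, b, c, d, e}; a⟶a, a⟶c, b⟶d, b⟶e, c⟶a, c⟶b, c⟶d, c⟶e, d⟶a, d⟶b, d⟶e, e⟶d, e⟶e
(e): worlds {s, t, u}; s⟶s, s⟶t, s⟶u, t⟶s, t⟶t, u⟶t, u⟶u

(e)

This is the axiom for reflexivity; its first-order frame correspondent is ∀x Rxx.
(a): fails — world a does not see itself.
(b): fails — world u does not see itself.
(c): fails — world s does not see itself.
(d): fails — world b does not see itself.
(e): condition met.
Valid on: (e).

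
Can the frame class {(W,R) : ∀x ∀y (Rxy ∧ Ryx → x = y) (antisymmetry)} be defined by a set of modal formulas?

Any modally definable frame class is closed under surjective bounded morphisms.
The 4-cycle (worlds s,t,u,v with s→t→u→v→s) is antisymmetric. Sending even-indexed worlds to s and odd-indexed worlds to t is a surjective bounded morphism onto the two-world frame with s↔t, which is not antisymmetric.
So no modal formula (or set of formulas) defines exactly the antisymmetric frames.

No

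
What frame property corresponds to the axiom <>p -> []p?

Partial functionality

Suppose ◇p→□p is valid. Take Rxy, Rxz and set V(p)={y}. Then ◇p at x, so □p at x, so p at z, i.e. z=y.
Conversely, on a frame with partial functionality the schema holds at every world under every valuation.
So the correspondent is partial functionality.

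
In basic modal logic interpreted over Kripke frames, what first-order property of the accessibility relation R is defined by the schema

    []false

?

emptiness of R

□⊥ is valid iff no world has any successor (otherwise □⊥ fails at any world with one).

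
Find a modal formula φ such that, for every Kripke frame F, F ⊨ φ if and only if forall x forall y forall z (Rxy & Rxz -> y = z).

The condition is partial functionality. The CD schema ◇p → □p defines it.
Suppose ◇p→□p is valid. Take Rxy, Rxz and set V(p)={y}. Then ◇p at x, so □p at x, so p at z, i.e. z=y.

◇p → □p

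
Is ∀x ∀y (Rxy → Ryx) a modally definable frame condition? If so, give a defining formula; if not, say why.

Definable; p → □◇p defines it

Yes: it is symmetry, defined by the B schema p → □◇p.
Suppose p→□◇p is valid. Take Rxy and set V(p)={x}. Then p at x, so □◇p at x, so ◇p at y, so some z with Ryz has p; z=x, i.e. Ryx.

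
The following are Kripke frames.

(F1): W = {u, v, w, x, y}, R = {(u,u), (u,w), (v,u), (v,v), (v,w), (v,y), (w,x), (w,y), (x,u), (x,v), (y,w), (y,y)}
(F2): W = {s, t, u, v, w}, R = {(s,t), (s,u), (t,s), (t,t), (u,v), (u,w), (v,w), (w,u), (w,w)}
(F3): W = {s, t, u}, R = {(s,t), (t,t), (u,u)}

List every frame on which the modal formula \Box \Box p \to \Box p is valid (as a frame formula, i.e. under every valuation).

This is the axiom for density; its first-order frame correspondent is \forall x \forall y (Rxy \to \exists z (Rxz \wedge Rzy)).
(F1): fails — Rwx but no z with Rwz and Rzx.
(F2): fails — Ruv but no z with Ruz and Rzv.
(F3): ✓.

(F3)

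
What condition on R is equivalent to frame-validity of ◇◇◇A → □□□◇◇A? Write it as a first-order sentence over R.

∀x ∀y ∀z ((xR³y ∧ xR³z) → ∃w (y = w ∧ zR²w))

This is a Sahlqvist (Geach-type) schema ◇^3□^0A → □^3◇^2A.
First-order correspondent: ∀x ∀y ∀z ((xR³y ∧ xR³z) → ∃w (y = w ∧ zR²w)).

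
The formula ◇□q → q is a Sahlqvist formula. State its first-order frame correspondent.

This is frame-equivalent to q → □◇q (substitute ¬q for q and contrapose).
Suppose q→□◇q is valid. Take Rxy and set V(q)={x}. Then q at x, so □◇q at x, so ◇q at y, so some z with Ryz has q; z=x, i.e. Ryx.
Conversely, on a frame with symmetry the schema holds at every world under every valuation.
Frame condition: ∀x ∀y (Rxy → Ryx).

symmetry: ∀x ∀y (Rxy → Ryx)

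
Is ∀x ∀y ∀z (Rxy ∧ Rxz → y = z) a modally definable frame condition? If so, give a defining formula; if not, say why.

Yes, by ◇p → □p

The condition is partial functionality. A defining modal formula is ◇p → □p.
Suppose ◇p→□p is valid. Take Rxy, Rxz and set V(p)={y}. Then ◇p at x, so □p at x, so p at z, i.e. z=y.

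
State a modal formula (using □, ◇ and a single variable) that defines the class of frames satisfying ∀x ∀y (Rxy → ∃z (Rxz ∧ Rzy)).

This is density; the standard corresponding axiom is C4: □□ψ → □ψ.
Suppose □□ψ→□ψ is valid. Take Rxy and set V(ψ)={w : xR²w}. Then □□ψ at x, so □ψ at x, so ψ at y, i.e. ∃z(Rxz∧Rzy).

□□ψ → □ψ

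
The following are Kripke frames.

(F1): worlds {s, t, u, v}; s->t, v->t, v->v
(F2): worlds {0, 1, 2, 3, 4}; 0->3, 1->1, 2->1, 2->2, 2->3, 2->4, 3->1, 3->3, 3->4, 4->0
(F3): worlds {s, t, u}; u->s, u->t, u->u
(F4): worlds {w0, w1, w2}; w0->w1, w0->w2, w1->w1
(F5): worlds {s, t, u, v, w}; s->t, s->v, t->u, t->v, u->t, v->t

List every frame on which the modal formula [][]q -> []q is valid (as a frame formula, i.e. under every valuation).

(F3)

Frame correspondent (Sahlqvist): forall x forall y (Rxy -> exists z (Rxz & Rzy)) — i.e. density.
(F1): fails — Rst but no z with Rsz and Rzt.
(F2): fails — R40 but no z with R4z and Rz0.
(F3): ✓.
(F4): fails — Rw0w2 but no z with Rw0z and Rzw2.
(F5): fails — Rtv but no z with Rtz and Rzv.
Valid on: (F3).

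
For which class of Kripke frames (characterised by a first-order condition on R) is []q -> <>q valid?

Suppose □q→◇q is valid. At any x set V(q)=W. Then □q at x, so ◇q at x, so x has a successor.

Seriality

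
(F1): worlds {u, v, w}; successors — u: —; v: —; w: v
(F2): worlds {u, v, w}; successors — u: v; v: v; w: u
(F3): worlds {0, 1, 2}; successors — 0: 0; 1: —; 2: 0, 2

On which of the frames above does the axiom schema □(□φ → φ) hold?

The schema corresponds to shift-reflexivity: ∀x ∀y (Rxy → Ryy).
(F1): fails — Rwv but not Rvv.
(F2): fails — Rwu but not Ruu.
(F3): satisfies the condition.

(F3)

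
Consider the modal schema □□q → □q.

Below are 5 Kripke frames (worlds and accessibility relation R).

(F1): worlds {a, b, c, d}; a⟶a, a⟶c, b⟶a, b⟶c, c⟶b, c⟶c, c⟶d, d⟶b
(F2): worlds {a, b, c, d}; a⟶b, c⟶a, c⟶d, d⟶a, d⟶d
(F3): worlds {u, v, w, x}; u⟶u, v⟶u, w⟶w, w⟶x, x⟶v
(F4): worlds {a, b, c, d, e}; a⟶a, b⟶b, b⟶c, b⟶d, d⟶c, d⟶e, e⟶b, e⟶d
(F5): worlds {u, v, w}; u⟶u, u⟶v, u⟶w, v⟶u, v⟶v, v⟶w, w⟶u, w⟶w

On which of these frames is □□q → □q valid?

(F5)

This is the axiom for density; its first-order frame correspondent is ∀x ∀y (Rxy → ∃z (Rxz ∧ Rzy)).
(F1): fails — Rdb but no z with Rdz and Rzb.
(F2): fails — Rab but no z with Raz and Rzb.
(F3): fails — Rxv but no z with Rxz and Rzv.
(F4): fails — Rdc but no z with Rdz and Rzc.
(F5): ✓.
Valid on: (F5).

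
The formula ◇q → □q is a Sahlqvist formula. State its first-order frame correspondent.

partial functionality: ∀x ∀y ∀z (Rxy ∧ Rxz → y = z)

Suppose ◇q→□q is valid. Take Rxy, Rxz and set V(q)={y}. Then ◇q at x, so □q at x, so q at z, i.e. z=y.
The converse is a direct semantic check.
Frame condition: ∀x ∀y ∀z (Rxy ∧ Rxz → y = z).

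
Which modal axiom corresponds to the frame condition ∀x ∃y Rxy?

This is seriality; the standard corresponding axiom is D: □s → ◇s.
Suppose □s→◇s is valid. At any x set V(s)=W. Then □s at x, so ◇s at x, so x has a successor.

□s → ◇s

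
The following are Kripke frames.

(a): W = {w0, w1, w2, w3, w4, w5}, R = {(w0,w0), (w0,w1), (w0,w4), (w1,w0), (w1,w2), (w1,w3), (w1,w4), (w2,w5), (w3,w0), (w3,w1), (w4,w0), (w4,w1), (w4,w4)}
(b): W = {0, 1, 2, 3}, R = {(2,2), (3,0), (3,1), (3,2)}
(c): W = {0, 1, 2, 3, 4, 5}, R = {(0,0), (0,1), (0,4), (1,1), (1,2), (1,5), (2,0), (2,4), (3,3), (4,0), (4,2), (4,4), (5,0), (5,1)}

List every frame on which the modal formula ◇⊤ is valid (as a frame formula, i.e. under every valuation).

(c)

This is the axiom for seriality; its first-order frame correspondent is ∀x ∃y Rxy.
(a): fails — world w5 has no successor.
(b): fails — world 0 has no successor.
(c): satisfies the condition.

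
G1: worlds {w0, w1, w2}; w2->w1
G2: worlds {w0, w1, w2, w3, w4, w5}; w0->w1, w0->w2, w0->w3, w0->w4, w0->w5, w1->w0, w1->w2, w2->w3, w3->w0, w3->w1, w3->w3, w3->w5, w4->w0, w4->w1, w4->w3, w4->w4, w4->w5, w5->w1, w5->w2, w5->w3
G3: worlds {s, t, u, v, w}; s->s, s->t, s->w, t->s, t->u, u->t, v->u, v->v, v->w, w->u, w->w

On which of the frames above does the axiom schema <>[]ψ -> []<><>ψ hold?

Frame correspondent (Sahlqvist): forall x forall y forall z ((xRy & xRz) -> exists w (yRw & z R^2 w)) — i.e. a generalized confluence (Geach) condition.
G1: fails — w2Rw1, w2Rw1 but no w with w1Rw and w1R²w.
G2: satisfies the condition.
G3: fails — tRu, tRu but no w* with uRw* and uR²w*.

G2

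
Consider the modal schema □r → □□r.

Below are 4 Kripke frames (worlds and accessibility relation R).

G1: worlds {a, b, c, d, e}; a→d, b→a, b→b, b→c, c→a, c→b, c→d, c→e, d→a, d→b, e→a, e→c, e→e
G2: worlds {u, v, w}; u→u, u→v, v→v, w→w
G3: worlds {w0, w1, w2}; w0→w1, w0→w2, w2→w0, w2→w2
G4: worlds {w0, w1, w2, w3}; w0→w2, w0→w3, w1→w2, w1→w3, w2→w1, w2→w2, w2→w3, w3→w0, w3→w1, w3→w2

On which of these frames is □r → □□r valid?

The schema corresponds to transitivity: ∀x ∀y ∀z (Rxy ∧ Ryz → Rxz).
G1: fails — Rbc and Rcd but not Rbd.
G2: condition met.
G3: fails — Rw2w0 and Rw0w1 but not Rw2w1.
G4: fails — Rw1w2 and Rw2w1 but not Rw1w1.

G2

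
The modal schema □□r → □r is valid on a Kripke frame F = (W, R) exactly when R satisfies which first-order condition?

This is the C4 axiom.
It corresponds to density: ∀x ∀y (Rxy → ∃z (Rxz ∧ Rzy)).

density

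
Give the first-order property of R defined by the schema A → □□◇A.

This is a Sahlqvist (Geach-type) schema ◇^0□^0A → □^2◇^1A.
Minimal-valuation argument: fix x; take any y with xR^0y and any z with xR^2z. Set V(A) to the set of worlds R-reachable from y in exactly 0 steps. Then □^0A holds at y, so the antecedent holds at x; validity forces ◇^1A at z, giving a w with zR^1w and yR^0w.
First-order correspondent: ∀x ∀z (xR²z → ∃w (x = w ∧ zRw)).

∀x ∀z (xR²z → ∃w (x = w ∧ zRw))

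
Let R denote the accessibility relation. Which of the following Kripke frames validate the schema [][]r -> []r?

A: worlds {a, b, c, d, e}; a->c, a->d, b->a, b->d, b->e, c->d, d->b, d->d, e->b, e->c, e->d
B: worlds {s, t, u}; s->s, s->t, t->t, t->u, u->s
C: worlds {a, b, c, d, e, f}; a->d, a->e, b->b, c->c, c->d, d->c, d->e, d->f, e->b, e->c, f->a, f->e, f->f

The schema corresponds to density: forall x forall y (Rxy -> exists z (Rxz & Rzy)).
A: fails — Rec but no z with Rez and Rzc.
B: holds.
C: fails — Rad but no z with Raz and Rzd.

B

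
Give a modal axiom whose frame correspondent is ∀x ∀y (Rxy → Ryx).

ψ → □◇ψ

A defining formula is ψ → □◇ψ (the B axiom).
Suppose ψ→□◇ψ is valid. Take Rxy and set V(ψ)={x}. Then ψ at x, so □◇ψ at x, so ◇ψ at y, so some z with Ryz has ψ; z=x, i.e. Ryx.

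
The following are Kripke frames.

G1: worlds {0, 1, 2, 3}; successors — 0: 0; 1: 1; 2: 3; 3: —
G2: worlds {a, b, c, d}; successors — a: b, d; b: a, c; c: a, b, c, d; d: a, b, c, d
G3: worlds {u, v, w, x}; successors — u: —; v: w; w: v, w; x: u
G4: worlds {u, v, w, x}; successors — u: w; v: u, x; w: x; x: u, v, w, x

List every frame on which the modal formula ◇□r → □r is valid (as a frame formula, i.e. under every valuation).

none

This is the axiom for the Euclidean property; its first-order frame correspondent is ∀x ∀y ∀z (Rxy ∧ Rxz → Ryz).
G1: fails — R23 and R23 but not R33.
G2: fails — Rab and Rab but not Rbb.
G3: fails — Rwv and Rwv but not Rvv.
G4: fails — Ruw and Ruw but not Rww.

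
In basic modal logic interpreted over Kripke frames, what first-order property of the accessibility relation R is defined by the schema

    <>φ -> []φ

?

Partial functionality

Suppose ◇φ→□φ is valid. Take Rxy, Rxz and set V(φ)={y}. Then ◇φ at x, so □φ at x, so φ at z, i.e. z=y.
The converse is a direct semantic check.
Frame condition: forall x forall y forall z (Rxy & Rxz -> y = z).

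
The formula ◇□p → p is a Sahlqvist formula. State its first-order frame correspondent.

Equivalently (dual form): p → □◇p.
Suppose p→□◇p is valid. Take Rxy and set V(p)={x}. Then p at x, so □◇p at x, so ◇p at y, so some z with Ryz has p; z=x, i.e. Ryx.

Symmetry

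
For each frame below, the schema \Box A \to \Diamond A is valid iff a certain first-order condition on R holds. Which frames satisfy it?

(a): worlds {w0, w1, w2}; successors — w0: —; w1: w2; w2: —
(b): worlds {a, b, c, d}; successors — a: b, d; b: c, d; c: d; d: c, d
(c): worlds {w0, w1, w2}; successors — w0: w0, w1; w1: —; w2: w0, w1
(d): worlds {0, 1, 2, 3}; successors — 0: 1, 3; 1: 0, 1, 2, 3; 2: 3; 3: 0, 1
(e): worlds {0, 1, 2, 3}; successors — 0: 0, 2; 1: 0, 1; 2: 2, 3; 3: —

(b), (d)

This is the axiom for seriality; its first-order frame correspondent is \forall x \exists y Rxy.
(a): fails — world w0 has no successor.
(b): condition met.
(c): fails — world w1 has no successor.
(d): condition met.
(e): fails — world 3 has no successor.
Valid on: (b), (d).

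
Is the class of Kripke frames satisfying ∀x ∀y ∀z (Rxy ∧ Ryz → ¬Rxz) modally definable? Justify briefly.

Any modally definable frame class is closed under surjective bounded morphisms.
The 5-cycle (worlds w0,w1,w2,w3,w4 with w0→w1→w2→w3→w4→w0) is intransitive. Mapping every world to a single reflexive point • is a surjective bounded morphism; the reflexive point is not intransitive (R••∧R•• but R••).
So the class is not modally definable.

No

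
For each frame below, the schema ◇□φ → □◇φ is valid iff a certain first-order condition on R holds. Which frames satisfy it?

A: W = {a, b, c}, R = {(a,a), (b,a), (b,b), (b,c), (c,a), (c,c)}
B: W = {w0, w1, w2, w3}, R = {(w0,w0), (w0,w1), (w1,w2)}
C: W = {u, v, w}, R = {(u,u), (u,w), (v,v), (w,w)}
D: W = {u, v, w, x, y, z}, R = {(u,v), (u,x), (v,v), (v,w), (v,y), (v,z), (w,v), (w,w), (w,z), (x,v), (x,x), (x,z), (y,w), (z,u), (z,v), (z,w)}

The schema corresponds to convergence: ∀x ∀y ∀z (Rxy ∧ Rxz → ∃w (Ryw ∧ Rzw)).
A: satisfies the condition.
B: fails — Rw0w1 and Rw0w0 but w1 and w0 have no common successor.
C: satisfies the condition.
D: satisfies the condition.

A, C, D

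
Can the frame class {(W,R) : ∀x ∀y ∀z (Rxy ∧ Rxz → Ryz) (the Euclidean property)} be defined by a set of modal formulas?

The condition is the Euclidean property. A defining modal formula is ◇r → □◇r.

Yes — defined by ◇r → □◇r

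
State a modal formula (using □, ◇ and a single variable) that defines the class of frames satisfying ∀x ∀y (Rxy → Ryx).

This is symmetry; the standard corresponding axiom is B: q → □◇q.
Suppose q→□◇q is valid. Take Rxy and set V(q)={x}. Then q at x, so □◇q at x, so ◇q at y, so some z with Ryz has q; z=x, i.e. Ryx.

q → □◇q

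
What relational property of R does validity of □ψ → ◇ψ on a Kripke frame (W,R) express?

Seriality

This is the D axiom.
Its frame correspondent is seriality — ∀x ∃y Rxy.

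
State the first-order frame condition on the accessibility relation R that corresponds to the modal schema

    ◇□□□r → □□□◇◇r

∀x ∀y ∀z ((xRy ∧ xR³z) → ∃w (yR³w ∧ zR²w))

This is a Sahlqvist (Geach-type) schema ◇^1□^3r → □^3◇^2r.
Minimal-valuation argument: fix x; take any y with xR^1y and any z with xR^3z. Set V(r) to the set of worlds R-reachable from y in exactly 3 steps. Then □^3r holds at y, so the antecedent holds at x; validity forces ◇^2r at z, giving a w with zR^2w and yR^3w.
First-order correspondent: ∀x ∀y ∀z ((xRy ∧ xR³z) → ∃w (yR³w ∧ zR²w)).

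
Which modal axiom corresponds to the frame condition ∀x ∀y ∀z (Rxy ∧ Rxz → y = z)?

◇ψ → □ψ

A defining formula is ◇ψ → □ψ (the CD axiom).
Suppose ◇ψ→□ψ is valid. Take Rxy, Rxz and set V(ψ)={y}. Then ◇ψ at x, so □ψ at x, so ψ at z, i.e. z=y.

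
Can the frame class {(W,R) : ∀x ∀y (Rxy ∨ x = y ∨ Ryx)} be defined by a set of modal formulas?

No

Any modally definable frame class is closed under disjoint unions.
Take 2 disjoint single-world reflexive frames: each is trivially connected, but their disjoint union has 2 worlds with no edge between distinct components, so it is not connected.
So the class is not modally definable.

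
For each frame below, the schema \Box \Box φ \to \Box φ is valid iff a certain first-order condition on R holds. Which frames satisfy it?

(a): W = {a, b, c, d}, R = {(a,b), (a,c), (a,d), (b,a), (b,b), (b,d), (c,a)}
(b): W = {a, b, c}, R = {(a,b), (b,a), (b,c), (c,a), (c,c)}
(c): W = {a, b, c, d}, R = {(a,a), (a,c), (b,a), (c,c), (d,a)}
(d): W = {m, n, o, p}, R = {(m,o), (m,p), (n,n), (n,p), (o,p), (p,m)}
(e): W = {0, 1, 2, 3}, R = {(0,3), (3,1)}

(c)

This is the axiom for density; its first-order frame correspondent is \forall x \forall y (Rxy \to \exists z (Rxz \wedge Rzy)).
(a): fails — Rac but no z with Raz and Rzc.
(b): fails — Rab but no z with Raz and Rzb.
(c): holds.
(d): fails — Rop but no z with Roz and Rzp.
(e): fails — R03 but no z with R0z and Rz3.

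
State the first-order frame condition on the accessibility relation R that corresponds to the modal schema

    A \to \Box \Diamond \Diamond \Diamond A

\forall x \forall z (xRz \to \exists w (x = w \wedge z R^3 w))

This is a Sahlqvist (Geach-type) schema ◇^0□^0A → □^1◇^3A.
First-order correspondent: \forall x \forall z (xRz \to \exists w (x = w \wedge z R^3 w)).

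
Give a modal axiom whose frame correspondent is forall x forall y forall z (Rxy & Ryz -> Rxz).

The condition is transitivity. The 4 schema □ψ → □□ψ defines it.

□ψ → □□ψ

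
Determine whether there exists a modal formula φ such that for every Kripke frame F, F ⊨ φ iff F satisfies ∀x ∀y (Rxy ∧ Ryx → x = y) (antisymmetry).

Not modally definable

If a class were modally definable it would be closed under surjective bounded morphisms (Goldblatt–Thomason).
The 4-cycle (worlds w0,w1,w2,w3 with w0→w1→w2→w3→w0) is antisymmetric. Sending even-indexed worlds to • and odd-indexed worlds to ∘ is a surjective bounded morphism onto the two-world frame with •↔∘, which is not antisymmetric.
So the class is not modally definable.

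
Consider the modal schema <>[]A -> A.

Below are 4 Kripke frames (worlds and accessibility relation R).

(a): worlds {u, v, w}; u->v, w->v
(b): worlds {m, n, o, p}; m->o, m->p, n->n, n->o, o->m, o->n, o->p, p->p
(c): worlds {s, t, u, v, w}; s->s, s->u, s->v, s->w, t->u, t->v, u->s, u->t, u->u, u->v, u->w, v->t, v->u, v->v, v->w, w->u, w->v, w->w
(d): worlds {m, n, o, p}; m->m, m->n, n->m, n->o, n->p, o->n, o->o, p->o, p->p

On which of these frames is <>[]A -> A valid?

none

This is the axiom for symmetry; its first-order frame correspondent is forall x forall y (Rxy -> Ryx).
(a): fails — Ruv but not Rvu.
(b): fails — Rop but not Rpo.
(c): fails — Rsv but not Rvs.
(d): fails — Rpo but not Rop.
Valid on no frame.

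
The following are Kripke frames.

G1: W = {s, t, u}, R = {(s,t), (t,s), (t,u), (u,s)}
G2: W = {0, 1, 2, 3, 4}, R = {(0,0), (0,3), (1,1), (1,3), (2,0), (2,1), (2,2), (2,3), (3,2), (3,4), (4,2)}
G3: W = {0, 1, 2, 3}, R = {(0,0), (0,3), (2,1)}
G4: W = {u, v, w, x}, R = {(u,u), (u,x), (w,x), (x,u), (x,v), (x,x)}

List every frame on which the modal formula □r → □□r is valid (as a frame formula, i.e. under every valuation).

G3

Frame correspondent (Sahlqvist): ∀x ∀y ∀z (Rxy ∧ Ryz → Rxz) — i.e. transitivity.
G1: fails — Rus and Rst but not Rut.
G2: fails — R32 and R23 but not R33.
G3: condition met.
G4: fails — Rwx and Rxu but not Rwu.
Valid on: G3.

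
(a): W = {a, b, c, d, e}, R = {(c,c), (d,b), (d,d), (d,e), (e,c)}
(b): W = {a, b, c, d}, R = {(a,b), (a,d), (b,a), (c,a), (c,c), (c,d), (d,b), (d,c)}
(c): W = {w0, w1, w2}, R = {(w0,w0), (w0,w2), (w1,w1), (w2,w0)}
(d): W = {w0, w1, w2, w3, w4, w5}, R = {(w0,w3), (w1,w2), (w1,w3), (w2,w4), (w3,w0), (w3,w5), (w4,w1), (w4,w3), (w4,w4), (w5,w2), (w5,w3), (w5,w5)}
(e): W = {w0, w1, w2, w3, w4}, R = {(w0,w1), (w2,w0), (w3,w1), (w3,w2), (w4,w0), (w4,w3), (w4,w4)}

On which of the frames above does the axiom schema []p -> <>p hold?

(b), (c), (d)

The schema corresponds to seriality: forall x exists y Rxy.
(a): fails — world a has no successor.
(b): condition met.
(c): condition met.
(d): condition met.
(e): fails — world w1 has no successor.
Valid on: (b), (c), (d).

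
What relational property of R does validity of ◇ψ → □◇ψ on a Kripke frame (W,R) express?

The Euclidean property

This is the 5 axiom.
Its frame correspondent is the Euclidean property — ∀x ∀y ∀z (Rxy ∧ Rxz → Ryz).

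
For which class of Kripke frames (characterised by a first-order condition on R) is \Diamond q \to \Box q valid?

Suppose ◇q→□q is valid. Take Rxy, Rxz and set V(q)={y}. Then ◇q at x, so □q at x, so q at z, i.e. z=y.
Conversely, on a frame with partial functionality the schema holds at every world under every valuation.
Frame condition: \forall x \forall y \forall z (Rxy \wedge Rxz \to y = z).

partial functionality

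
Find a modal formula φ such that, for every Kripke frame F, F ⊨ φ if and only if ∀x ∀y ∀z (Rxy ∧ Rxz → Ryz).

The condition is the Euclidean property. The 5 schema ◇s → □◇s defines it.
Suppose ◇s→□◇s is valid. Take Rxy, Rxz and set V(s)={y}. Then ◇s at x, so □◇s at x, so ◇s at z, so some w with Rzw has s; w=y, i.e. Rzy. By symmetry of the argument, Ryz.

◇s → □◇s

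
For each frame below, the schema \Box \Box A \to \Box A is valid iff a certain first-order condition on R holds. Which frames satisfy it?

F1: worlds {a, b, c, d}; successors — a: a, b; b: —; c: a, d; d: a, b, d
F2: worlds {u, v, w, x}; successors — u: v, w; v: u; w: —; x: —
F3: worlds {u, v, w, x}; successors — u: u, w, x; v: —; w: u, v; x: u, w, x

F1

The schema corresponds to density: \forall x \forall y (Rxy \to \exists z (Rxz \wedge Rzy)).
F1: holds.
F2: fails — Ruv but no z with Ruz and Rzv.
F3: fails — Rwv but no z with Rwz and Rzv.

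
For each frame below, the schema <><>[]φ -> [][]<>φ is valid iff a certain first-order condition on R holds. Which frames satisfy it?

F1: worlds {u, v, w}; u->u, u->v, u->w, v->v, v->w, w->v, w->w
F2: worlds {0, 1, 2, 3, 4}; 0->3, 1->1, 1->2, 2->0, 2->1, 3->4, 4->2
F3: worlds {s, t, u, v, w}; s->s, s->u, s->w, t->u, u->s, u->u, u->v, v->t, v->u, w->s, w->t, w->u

Frame correspondent (Sahlqvist): forall x forall y forall z ((x R^2 y & x R^2 z) -> exists w (yRw & zRw)) — i.e. a generalized confluence (Geach) condition.
F1: ✓.
F2: fails — 1R²0, 1R²1 but no w with 0Rw and 1Rw.
F3: ✓.
Valid on: F1, F3.

F1, F3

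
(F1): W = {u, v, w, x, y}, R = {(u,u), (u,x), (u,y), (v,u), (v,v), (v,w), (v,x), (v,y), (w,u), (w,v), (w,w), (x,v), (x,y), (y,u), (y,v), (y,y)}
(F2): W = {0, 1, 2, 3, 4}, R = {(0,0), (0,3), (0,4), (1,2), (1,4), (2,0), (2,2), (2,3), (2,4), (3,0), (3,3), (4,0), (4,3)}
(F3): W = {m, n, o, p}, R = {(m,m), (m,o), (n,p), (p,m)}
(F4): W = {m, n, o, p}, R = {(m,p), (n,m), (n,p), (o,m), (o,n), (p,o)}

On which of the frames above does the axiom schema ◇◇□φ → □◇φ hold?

This is the axiom for a generalized confluence (Geach) condition; its first-order frame correspondent is ∀x ∀y ∀z ((xR²y ∧ xRz) → ∃w (yRw ∧ zRw)).
(F1): ✓.
(F2): ✓.
(F3): fails — mR²m, mRo but no w with mRw and oRw.
(F4): fails — mR²o, mRp but no w with oRw and pRw.

(F1), (F2)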